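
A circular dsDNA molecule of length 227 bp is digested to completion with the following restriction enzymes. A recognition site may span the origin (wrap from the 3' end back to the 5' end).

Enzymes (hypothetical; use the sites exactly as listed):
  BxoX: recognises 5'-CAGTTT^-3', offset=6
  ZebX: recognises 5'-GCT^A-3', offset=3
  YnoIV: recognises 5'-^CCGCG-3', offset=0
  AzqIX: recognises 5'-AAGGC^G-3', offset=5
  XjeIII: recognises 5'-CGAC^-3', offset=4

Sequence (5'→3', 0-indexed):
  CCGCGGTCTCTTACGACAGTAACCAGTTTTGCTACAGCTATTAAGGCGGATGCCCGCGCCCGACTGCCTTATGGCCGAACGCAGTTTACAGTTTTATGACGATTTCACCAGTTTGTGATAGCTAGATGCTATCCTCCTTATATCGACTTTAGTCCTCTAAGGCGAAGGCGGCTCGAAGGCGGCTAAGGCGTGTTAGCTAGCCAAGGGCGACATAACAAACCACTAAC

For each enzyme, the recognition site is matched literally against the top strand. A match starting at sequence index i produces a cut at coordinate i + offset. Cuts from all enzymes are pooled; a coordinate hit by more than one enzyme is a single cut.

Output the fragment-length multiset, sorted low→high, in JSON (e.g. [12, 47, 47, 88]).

Site scan:
  BxoX (CAGTTT, off=6): starts [23, 81, 88, 108] → cuts [29, 87, 94, 114]
  ZebX (GCTA, off=3): starts [30, 36, 120, 127, 181, 195] → cuts [33, 39, 123, 130, 184, 198]
  YnoIV (CCGCG, off=0): starts [0, 53] → cuts [0, 53]
  AzqIX (AAGGCG, off=5): starts [42, 158, 164, 175, 184] → cuts [47, 163, 169, 180, 189]
  XjeIII (CGAC, off=4): starts [13, 60, 143, 207] → cuts [17, 64, 147, 211]

All cut coordinates (distinct, sorted): [0, 17, 29, 33, 39, 47, 53, 64, 87, 94, 114, 123, 130, 147, 163, 169, 180, 184, 189, 198, 211]

Fragment lengths:
  0→17: 17 bp
  17→29: 12 bp
  29→33: 4 bp
  33→39: 6 bp
  39→47: 8 bp
  47→53: 6 bp
  53→64: 11 bp
  64→87: 23 bp
  87→94: 7 bp
  94→114: 20 bp
  114→123: 9 bp
  123→130: 7 bp
  130→147: 17 bp
  147→163: 16 bp
  163→169: 6 bp
  169→180: 11 bp
  180→184: 4 bp
  184→189: 5 bp
  189→198: 9 bp
  198→211: 13 bp
  211→0 (wrap): 227-211+0 = 16 bp

[4,4,5,6,6,6,7,7,8,9,9,11,11,12,13,16,16,17,17,20,23]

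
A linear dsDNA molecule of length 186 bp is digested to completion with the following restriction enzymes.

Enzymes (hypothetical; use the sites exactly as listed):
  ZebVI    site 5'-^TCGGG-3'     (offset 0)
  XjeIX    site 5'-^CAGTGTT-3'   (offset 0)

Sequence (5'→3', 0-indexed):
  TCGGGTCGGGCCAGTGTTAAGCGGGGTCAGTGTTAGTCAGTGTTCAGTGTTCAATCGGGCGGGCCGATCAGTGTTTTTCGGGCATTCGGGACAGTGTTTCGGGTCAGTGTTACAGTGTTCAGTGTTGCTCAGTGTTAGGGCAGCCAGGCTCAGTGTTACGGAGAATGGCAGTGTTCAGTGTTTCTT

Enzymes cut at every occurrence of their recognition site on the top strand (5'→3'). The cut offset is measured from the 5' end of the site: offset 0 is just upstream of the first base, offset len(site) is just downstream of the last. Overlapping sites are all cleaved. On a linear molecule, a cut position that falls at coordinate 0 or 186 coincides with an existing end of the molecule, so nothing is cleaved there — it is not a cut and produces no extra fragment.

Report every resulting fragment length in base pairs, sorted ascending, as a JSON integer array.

Per-enzyme occurrences:
  ZebVI TCGGG/0: at [0, 5, 54, 77, 85, 98] ⇒ [5, 54, 77, 85, 98] (position 0 is a terminus of the linear molecule — no cut)
  XjeIX CAGTGTT/0: at [11, 27, 37, 44, 68, 91, 104, 112, 119, 129, 150, 168, 175] ⇒ [11, 27, 37, 44, 68, 91, 104, 112, 119, 129, 150, 168, 175]

Pooled cuts: [5, 11, 27, 37, 44, 54, 68, 77, 85, 91, 98, 104, 112, 119, 129, 150, 168, 175]

Fragments:
  [0,5): 5 bp
  [5,11): 6 bp
  [11,27): 16 bp
  [27,37): 10 bp
  [37,44): 7 bp
  [44,54): 10 bp
  [54,68): 14 bp
  [68,77): 9 bp
  [77,85): 8 bp
  [85,91): 6 bp
  [91,98): 7 bp
  [98,104): 6 bp
  [104,112): 8 bp
  [112,119): 7 bp
  [119,129): 10 bp
  [129,150): 21 bp
  [150,168): 18 bp
  [168,175): 7 bp
  [175,186): 11 bp

[5,6,6,6,7,7,7,7,8,8,9,10,10,10,11,14,16,18,21]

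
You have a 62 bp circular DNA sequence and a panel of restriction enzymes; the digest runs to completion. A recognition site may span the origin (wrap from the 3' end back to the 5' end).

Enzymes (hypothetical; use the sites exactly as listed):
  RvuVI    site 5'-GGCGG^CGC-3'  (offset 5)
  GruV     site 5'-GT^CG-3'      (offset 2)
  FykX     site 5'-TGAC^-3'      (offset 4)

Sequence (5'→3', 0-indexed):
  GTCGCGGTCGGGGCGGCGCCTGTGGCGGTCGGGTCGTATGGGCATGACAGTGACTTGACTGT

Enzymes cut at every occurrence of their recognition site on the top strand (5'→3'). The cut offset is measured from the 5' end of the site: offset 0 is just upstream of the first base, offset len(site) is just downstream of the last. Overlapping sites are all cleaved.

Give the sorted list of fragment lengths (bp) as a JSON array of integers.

[5,5,5,6,6,8,13,14]

Per-enzyme occurrences:
  RvuVI (GGCGGCGC, off=5): starts [11] → cuts [16]
  GruV (GTCG, off=2): starts [0, 6, 27, 32] → cuts [2, 8, 29, 34]
  FykX (TGAC, off=4): starts [44, 50, 55] → cuts [48, 54, 59]

Pooled cuts: [2, 8, 16, 29, 34, 48, 54, 59]

Fragments:
  2→8: 6 bp
  8→16: 8 bp
  16→29: 13 bp
  29→34: 5 bp
  34→48: 14 bp
  48→54: 6 bp
  54→59: 5 bp
  59→2 (wrap): 62-59+2 = 5 bp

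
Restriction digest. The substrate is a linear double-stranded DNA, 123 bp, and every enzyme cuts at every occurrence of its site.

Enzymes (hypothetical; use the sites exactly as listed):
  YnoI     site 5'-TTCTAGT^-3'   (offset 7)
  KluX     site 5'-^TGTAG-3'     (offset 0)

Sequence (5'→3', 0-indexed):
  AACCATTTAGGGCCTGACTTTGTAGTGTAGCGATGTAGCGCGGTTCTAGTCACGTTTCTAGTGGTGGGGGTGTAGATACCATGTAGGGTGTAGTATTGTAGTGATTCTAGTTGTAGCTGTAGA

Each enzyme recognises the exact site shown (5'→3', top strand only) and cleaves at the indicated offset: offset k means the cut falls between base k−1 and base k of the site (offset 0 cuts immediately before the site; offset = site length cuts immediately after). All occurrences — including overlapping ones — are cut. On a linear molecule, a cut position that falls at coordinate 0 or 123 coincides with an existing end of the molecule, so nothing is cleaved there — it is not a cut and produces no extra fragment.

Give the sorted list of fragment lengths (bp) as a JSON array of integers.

[5,6,6,7,8,8,8,11,12,15,17,20]

Site scan:
  YnoI (TTCTAGT, off=7): starts [43, 55, 104] → cuts [50, 62, 111]
  KluX (TGTAG, off=0): starts [20, 25, 33, 70, 81, 88, 96, 111, 117] → cuts [20, 25, 33, 70, 81, 88, 96, 111, 117]

Pooled cuts: [20, 25, 33, 50, 62, 70, 81, 88, 96, 111, 117]

Fragments:
  [0,20): 20 bp
  [20,25): 5 bp
  [25,33): 8 bp
  [33,50): 17 bp
  [50,62): 12 bp
  [62,70): 8 bp
  [70,81): 11 bp
  [81,88): 7 bp
  [88,96): 8 bp
  [96,111): 15 bp
  [111,117): 6 bp
  [117,123): 6 bp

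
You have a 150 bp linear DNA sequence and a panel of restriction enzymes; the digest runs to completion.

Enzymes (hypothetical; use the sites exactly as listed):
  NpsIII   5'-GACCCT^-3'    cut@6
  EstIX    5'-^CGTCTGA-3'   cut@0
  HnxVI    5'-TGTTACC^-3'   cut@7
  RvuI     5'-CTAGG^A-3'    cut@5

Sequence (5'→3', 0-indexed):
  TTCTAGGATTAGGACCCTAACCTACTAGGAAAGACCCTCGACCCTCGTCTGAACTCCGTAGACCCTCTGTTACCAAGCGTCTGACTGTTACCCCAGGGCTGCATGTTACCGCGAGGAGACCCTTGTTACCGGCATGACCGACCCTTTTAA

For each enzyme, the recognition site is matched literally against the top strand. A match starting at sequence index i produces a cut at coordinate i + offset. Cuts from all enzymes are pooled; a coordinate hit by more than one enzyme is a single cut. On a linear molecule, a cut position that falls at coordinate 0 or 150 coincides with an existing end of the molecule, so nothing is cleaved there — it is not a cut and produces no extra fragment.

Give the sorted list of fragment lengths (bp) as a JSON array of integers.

Per-enzyme occurrences:
  NpsIII (GACCCT, off=6): starts [12, 32, 39, 60, 117, 139] → cuts [18, 38, 45, 66, 123, 145]
  EstIX (CGTCTGA, off=0): starts [45, 77] → cuts [45, 77]
  HnxVI (TGTTACC, off=7): starts [67, 85, 103, 123] → cuts [74, 92, 110, 130]
  RvuI (CTAGGA, off=5): starts [2, 24] → cuts [7, 29]

Pooled cuts: [7, 18, 29, 38, 45, 66, 74, 77, 92, 110, 123, 130, 145]

Fragments:
  [0,7): 7 bp
  [7,18): 11 bp
  [18,29): 11 bp
  [29,38): 9 bp
  [38,45): 7 bp
  [45,66): 21 bp
  [66,74): 8 bp
  [74,77): 3 bp
  [77,92): 15 bp
  [92,110): 18 bp
  [110,123): 13 bp
  [123,130): 7 bp
  [130,145): 15 bp
  [145,150): 5 bp

[3,5,7,7,7,8,9,11,11,13,15,15,18,21]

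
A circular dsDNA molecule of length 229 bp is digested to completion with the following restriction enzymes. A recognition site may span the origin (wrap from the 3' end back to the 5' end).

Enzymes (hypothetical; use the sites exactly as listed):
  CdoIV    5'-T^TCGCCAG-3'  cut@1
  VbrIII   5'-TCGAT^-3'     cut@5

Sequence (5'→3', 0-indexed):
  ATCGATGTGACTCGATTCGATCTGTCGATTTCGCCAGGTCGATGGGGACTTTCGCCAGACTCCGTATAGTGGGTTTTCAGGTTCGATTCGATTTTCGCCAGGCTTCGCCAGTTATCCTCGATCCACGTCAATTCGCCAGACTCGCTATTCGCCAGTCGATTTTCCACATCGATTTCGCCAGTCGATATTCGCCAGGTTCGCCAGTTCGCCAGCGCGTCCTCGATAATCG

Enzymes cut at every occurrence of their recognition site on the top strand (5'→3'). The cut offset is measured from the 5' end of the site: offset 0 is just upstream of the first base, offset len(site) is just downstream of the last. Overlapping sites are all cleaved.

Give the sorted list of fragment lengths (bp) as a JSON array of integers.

Scan for sites:
  CdoIV TTCGCCAG/1: at [29, 50, 93, 103, 131, 147, 173, 187, 196, 204] ⇒ [30, 51, 94, 104, 132, 148, 174, 188, 197, 205]
  VbrIII TCGAT/5: at [1, 11, 16, 24, 38, 82, 87, 117, 155, 168, 181, 219, 226] ⇒ [2, 6, 16, 21, 29, 43, 87, 92, 122, 160, 173, 186, 224]

All cut coordinates (distinct, sorted): [2, 6, 16, 21, 29, 30, 43, 51, 87, 92, 94, 104, 122, 132, 148, 160, 173, 174, 186, 188, 197, 205, 224]

Fragment lengths:
  2→6: 4 bp
  6→16: 10 bp
  16→21: 5 bp
  21→29: 8 bp
  29→30: 1 bp
  30→43: 13 bp
  43→51: 8 bp
  51→87: 36 bp
  87→92: 5 bp
  92→94: 2 bp
  94→104: 10 bp
  104→122: 18 bp
  122→132: 10 bp
  132→148: 16 bp
  148→160: 12 bp
  160→173: 13 bp
  173→174: 1 bp
  174→186: 12 bp
  186→188: 2 bp
  188→197: 9 bp
  197→205: 8 bp
  205→224: 19 bp
  224→2 (wrap): 229-224+2 = 7 bp

[1,1,2,2,4,5,5,7,8,8,8,9,10,10,10,12,12,13,13,16,18,19,36]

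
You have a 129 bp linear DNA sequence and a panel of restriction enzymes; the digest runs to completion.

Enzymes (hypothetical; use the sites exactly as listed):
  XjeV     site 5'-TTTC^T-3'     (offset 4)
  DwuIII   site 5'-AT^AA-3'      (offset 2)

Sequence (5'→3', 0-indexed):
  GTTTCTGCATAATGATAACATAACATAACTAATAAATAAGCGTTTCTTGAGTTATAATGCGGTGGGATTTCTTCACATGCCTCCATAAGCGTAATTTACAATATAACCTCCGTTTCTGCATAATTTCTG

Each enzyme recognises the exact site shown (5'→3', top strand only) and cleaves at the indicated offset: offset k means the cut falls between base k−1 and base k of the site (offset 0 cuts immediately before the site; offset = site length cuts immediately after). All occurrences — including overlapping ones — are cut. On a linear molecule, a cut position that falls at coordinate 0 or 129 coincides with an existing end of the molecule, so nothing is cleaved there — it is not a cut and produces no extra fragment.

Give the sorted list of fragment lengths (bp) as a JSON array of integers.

[2,4,5,5,5,5,5,6,6,7,9,9,12,15,16,18]

Per-enzyme occurrences:
  XjeV TTTCT/4: at [1, 42, 67, 112, 123] ⇒ [5, 46, 71, 116, 127]
  DwuIII ATAA/2: at [8, 14, 19, 24, 31, 35, 53, 84, 102, 119] ⇒ [10, 16, 21, 26, 33, 37, 55, 86, 104, 121]

All cut coordinates (distinct, sorted): [5, 10, 16, 21, 26, 33, 37, 46, 55, 71, 86, 104, 116, 121, 127]

Fragment lengths:
  [0,5): 5 bp
  [5,10): 5 bp
  [10,16): 6 bp
  [16,21): 5 bp
  [21,26): 5 bp
  [26,33): 7 bp
  [33,37): 4 bp
  [37,46): 9 bp
  [46,55): 9 bp
  [55,71): 16 bp
  [71,86): 15 bp
  [86,104): 18 bp
  [104,116): 12 bp
  [116,121): 5 bp
  [121,127): 6 bp
  [127,129): 2 bp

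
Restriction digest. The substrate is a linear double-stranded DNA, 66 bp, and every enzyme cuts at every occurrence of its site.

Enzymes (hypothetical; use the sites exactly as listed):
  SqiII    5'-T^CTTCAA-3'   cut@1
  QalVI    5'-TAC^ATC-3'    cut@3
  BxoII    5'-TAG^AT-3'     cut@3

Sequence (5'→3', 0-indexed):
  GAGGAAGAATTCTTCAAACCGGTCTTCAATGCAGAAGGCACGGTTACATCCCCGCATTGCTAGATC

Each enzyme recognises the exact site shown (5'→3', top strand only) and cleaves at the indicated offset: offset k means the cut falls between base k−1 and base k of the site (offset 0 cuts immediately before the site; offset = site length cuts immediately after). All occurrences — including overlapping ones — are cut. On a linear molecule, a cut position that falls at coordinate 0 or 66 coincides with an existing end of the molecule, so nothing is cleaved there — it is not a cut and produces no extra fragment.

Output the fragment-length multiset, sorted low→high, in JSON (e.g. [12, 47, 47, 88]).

Scan for sites:
  SqiII TCTTCAA/1: at [10, 22] ⇒ [11, 23]
  QalVI TACATC/3: at [44] ⇒ [47]
  BxoII TAGAT/3: at [60] ⇒ [63]

Pooled cuts: [11, 23, 47, 63]

Fragments:
  [0,11): 11 bp
  [11,23): 12 bp
  [23,47): 24 bp
  [47,63): 16 bp
  [63,66): 3 bp

[3,11,12,16,24]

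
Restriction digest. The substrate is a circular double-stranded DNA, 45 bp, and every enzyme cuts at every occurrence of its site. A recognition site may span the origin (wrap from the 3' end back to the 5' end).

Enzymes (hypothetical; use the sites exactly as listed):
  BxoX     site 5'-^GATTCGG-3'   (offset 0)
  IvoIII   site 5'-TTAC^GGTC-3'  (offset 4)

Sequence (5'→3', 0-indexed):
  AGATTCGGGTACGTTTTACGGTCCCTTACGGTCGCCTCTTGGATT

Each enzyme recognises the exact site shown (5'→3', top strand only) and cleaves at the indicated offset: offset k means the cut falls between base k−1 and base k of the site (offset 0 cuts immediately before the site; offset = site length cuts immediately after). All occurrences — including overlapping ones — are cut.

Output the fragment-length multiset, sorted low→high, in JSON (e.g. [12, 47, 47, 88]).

[10,17,18]

Site scan:
  BxoX (GATTCGG, off=0): starts [1] → cuts [1]
  IvoIII (TTACGGTC, off=4): starts [15, 25] → cuts [19, 29]

All cut coordinates (distinct, sorted): [1, 19, 29]

Fragments:
  1→19: 18 bp
  19→29: 10 bp
  29→1 (wrap): 45-29+1 = 17 bp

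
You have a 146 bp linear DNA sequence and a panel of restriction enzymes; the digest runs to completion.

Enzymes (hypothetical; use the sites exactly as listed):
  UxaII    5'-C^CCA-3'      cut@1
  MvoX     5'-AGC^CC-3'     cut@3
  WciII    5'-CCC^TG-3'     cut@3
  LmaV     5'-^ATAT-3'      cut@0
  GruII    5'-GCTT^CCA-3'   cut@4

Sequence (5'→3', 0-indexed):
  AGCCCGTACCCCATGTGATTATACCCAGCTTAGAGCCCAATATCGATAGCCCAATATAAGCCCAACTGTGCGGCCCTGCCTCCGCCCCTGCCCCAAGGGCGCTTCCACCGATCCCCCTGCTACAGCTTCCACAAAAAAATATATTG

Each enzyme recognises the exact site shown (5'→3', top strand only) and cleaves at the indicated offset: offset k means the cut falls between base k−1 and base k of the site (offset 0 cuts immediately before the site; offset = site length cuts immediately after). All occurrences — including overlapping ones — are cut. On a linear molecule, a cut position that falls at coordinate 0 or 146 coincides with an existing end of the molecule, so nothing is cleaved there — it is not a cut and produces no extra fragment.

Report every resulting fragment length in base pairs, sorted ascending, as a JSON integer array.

Scan for sites:
  UxaII CCCA/1: at [9, 23, 35, 49, 60, 91] ⇒ [10, 24, 36, 50, 61, 92]
  MvoX AGCCC/3: at [0, 33, 47, 58] ⇒ [3, 36, 50, 61]
  WciII CCCTG/3: at [73, 85, 114] ⇒ [76, 88, 117]
  LmaV ATAT/0: at [39, 53, 138, 140] ⇒ [39, 53, 138, 140]
  GruII GCTTCCA/4: at [100, 124] ⇒ [104, 128]

Pooled cuts: [3, 10, 24, 36, 39, 50, 53, 61, 76, 88, 92, 104, 117, 128, 138, 140]

Fragment lengths:
  [0,3): 3 bp
  [3,10): 7 bp
  [10,24): 14 bp
  [24,36): 12 bp
  [36,39): 3 bp
  [39,50): 11 bp
  [50,53): 3 bp
  [53,61): 8 bp
  [61,76): 15 bp
  [76,88): 12 bp
  [88,92): 4 bp
  [92,104): 12 bp
  [104,117): 13 bp
  [117,128): 11 bp
  [128,138): 10 bp
  [138,140): 2 bp
  [140,146): 6 bp

[2,3,3,3,4,6,7,8,10,11,11,12,12,12,13,14,15]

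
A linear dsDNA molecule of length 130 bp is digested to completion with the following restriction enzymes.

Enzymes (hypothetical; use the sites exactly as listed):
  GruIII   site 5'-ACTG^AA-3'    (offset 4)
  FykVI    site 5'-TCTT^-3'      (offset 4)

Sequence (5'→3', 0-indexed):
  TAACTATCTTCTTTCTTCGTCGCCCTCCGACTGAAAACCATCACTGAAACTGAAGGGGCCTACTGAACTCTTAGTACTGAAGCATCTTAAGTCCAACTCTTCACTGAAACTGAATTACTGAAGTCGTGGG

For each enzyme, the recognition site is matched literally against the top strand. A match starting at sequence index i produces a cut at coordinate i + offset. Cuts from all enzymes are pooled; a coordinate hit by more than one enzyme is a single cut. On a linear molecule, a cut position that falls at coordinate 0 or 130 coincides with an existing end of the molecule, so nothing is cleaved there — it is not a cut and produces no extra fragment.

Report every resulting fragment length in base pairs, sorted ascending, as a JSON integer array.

Site scan:
  GruIII (ACTGAA, off=4): starts [29, 42, 48, 61, 75, 102, 108, 116] → cuts [33, 46, 52, 65, 79, 106, 112, 120]
  FykVI (TCTT, off=4): starts [6, 9, 13, 68, 84, 97] → cuts [10, 13, 17, 72, 88, 101]

Pooled cuts: [10, 13, 17, 33, 46, 52, 65, 72, 79, 88, 101, 106, 112, 120]

Fragment lengths:
  [0,10): 10 bp
  [10,13): 3 bp
  [13,17): 4 bp
  [17,33): 16 bp
  [33,46): 13 bp
  [46,52): 6 bp
  [52,65): 13 bp
  [65,72): 7 bp
  [72,79): 7 bp
  [79,88): 9 bp
  [88,101): 13 bp
  [101,106): 5 bp
  [106,112): 6 bp
  [112,120): 8 bp
  [120,130): 10 bp

[3,4,5,6,6,7,7,8,9,10,10,13,13,13,16]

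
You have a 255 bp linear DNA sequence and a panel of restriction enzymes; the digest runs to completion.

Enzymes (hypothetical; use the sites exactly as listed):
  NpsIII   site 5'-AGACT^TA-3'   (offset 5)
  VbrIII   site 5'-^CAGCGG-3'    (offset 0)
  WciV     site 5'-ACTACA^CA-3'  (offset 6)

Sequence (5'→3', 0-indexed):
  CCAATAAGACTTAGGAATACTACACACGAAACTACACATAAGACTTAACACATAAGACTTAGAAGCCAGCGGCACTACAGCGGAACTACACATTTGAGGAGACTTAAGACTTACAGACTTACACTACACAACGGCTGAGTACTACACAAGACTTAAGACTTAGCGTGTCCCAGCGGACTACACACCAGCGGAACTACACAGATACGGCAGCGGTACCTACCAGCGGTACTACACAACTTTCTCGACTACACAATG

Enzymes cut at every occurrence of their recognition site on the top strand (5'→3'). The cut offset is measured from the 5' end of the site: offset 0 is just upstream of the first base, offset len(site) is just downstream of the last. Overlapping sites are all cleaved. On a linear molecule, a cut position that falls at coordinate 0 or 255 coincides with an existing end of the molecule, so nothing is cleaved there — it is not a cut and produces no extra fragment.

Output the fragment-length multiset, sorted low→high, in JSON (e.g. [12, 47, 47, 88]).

Scan for sites:
  NpsIII (AGACTTA, off=5): starts [6, 40, 54, 99, 106, 114, 148, 155] → cuts [11, 45, 59, 104, 111, 119, 153, 160]
  VbrIII (CAGCGG, off=0): starts [66, 77, 170, 185, 207, 220] → cuts [66, 77, 170, 185, 207, 220]
  WciV (ACTACACA, off=6): starts [18, 30, 84, 122, 140, 176, 192, 227, 244] → cuts [24, 36, 90, 128, 146, 182, 198, 233, 250]

All cut coordinates (distinct, sorted): [11, 24, 36, 45, 59, 66, 77, 90, 104, 111, 119, 128, 146, 153, 160, 170, 182, 185, 198, 207, 220, 233, 250]

Fragments:
  [0,11): 11 bp
  [11,24): 13 bp
  [24,36): 12 bp
  [36,45): 9 bp
  [45,59): 14 bp
  [59,66): 7 bp
  [66,77): 11 bp
  [77,90): 13 bp
  [90,104): 14 bp
  [104,111): 7 bp
  [111,119): 8 bp
  [119,128): 9 bp
  [128,146): 18 bp
  [146,153): 7 bp
  [153,160): 7 bp
  [160,170): 10 bp
  [170,182): 12 bp
  [182,185): 3 bp
  [185,198): 13 bp
  [198,207): 9 bp
  [207,220): 13 bp
  [220,233): 13 bp
  [233,250): 17 bp
  [250,255): 5 bp

[3,5,7,7,7,7,8,9,9,9,10,11,11,12,12,13,13,13,13,13,14,14,17,18]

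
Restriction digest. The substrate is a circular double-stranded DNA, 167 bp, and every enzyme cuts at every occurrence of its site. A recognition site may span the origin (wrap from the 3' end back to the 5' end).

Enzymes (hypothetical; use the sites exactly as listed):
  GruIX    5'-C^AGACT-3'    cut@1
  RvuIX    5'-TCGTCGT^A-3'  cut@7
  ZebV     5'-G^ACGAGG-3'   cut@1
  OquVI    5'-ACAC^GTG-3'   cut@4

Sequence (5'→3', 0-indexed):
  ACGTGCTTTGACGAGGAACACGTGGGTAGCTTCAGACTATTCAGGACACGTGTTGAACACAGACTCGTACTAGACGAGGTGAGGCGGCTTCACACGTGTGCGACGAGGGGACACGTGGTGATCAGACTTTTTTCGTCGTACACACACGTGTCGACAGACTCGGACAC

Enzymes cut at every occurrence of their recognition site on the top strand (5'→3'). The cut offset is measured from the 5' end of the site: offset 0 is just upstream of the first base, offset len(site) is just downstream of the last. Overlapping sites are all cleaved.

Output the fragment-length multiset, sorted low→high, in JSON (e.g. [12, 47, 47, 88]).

[7,8,8,8,9,11,11,12,12,13,14,16,16,22]

Per-enzyme occurrences:
  GruIX CAGACT/1: at [32, 59, 122, 154] ⇒ [33, 60, 123, 155]
  RvuIX TCGTCGTA/7: at [132] ⇒ [139]
  ZebV GACGAGG/1: at [9, 72, 101] ⇒ [10, 73, 102]
  OquVI ACACGTG/4: at [17, 45, 91, 110, 143, 165] ⇒ [2, 21, 49, 95, 114, 147]

Pooled cuts: [2, 10, 21, 33, 49, 60, 73, 95, 102, 114, 123, 139, 147, 155]

Fragment lengths:
  2→10: 8 bp
  10→21: 11 bp
  21→33: 12 bp
  33→49: 16 bp
  49→60: 11 bp
  60→73: 13 bp
  73→95: 22 bp
  95→102: 7 bp
  102→114: 12 bp
  114→123: 9 bp
  123→139: 16 bp
  139→147: 8 bp
  147→155: 8 bp
  155→2 (wrap): 167-155+2 = 14 bp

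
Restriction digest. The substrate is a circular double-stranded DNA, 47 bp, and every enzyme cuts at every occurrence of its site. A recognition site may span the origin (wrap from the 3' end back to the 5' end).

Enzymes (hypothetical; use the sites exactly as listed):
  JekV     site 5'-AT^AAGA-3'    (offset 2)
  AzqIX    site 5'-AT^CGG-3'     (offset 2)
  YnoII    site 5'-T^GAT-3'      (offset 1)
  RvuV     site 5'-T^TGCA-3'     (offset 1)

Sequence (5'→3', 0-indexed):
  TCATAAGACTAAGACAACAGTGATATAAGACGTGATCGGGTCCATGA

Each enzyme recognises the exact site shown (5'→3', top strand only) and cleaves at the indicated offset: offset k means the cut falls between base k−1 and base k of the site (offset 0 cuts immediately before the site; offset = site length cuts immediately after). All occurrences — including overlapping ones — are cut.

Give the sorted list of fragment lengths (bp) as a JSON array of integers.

[3,5,6,7,9,17]

Per-enzyme occurrences:
  JekV ATAAGA/2: at [2, 24] ⇒ [4, 26]
  AzqIX ATCGG/2: at [34] ⇒ [36]
  YnoII TGAT/1: at [20, 32, 44] ⇒ [21, 33, 45]
  RvuV (TTGCA, off=1): no sites

Pooled cuts: [4, 21, 26, 33, 36, 45]

Fragments:
  4→21: 17 bp
  21→26: 5 bp
  26→33: 7 bp
  33→36: 3 bp
  36→45: 9 bp
  45→4 (wrap): 47-45+4 = 6 bp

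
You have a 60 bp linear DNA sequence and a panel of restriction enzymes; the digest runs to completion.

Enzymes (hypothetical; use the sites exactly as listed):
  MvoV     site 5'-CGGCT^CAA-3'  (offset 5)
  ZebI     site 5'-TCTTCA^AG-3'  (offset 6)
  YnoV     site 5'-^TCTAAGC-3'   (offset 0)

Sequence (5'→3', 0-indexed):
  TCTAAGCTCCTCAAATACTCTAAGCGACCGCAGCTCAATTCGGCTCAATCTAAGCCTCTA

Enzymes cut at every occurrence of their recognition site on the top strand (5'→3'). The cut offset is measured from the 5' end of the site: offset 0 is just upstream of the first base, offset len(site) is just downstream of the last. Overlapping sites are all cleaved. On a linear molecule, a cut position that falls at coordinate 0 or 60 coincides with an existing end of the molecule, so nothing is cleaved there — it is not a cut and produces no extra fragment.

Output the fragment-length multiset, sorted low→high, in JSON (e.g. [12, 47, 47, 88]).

Per-enzyme occurrences:
  MvoV (CGGCTCAA, off=5): starts [40] → cuts [45]
  ZebI (TCTTCAAG, off=6): no sites
  YnoV (TCTAAGC, off=0): starts [0, 18, 48] → cuts [18, 48] (position 0 is a terminus of the linear molecule — no cut)

Pooled cuts: [18, 45, 48]

Fragment lengths:
  [0,18): 18 bp
  [18,45): 27 bp
  [45,48): 3 bp
  [48,60): 12 bp

[3,12,18,27]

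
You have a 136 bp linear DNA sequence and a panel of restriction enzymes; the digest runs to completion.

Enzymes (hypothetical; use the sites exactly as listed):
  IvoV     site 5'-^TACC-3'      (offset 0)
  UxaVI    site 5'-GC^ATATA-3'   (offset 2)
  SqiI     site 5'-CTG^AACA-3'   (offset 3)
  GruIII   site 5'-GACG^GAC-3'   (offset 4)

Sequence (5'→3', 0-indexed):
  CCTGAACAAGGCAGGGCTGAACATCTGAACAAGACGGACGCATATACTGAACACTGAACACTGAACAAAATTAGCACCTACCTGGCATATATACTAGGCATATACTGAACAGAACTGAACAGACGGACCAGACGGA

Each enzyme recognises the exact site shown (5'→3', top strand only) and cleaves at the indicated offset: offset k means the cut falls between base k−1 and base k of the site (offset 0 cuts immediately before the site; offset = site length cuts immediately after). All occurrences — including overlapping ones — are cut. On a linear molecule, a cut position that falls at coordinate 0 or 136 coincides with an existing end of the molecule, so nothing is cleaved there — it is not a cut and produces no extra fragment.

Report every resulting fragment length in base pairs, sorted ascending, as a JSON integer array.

[4,5,7,7,8,8,8,8,8,9,10,11,13,15,15]

Per-enzyme occurrences:
  IvoV (TACC, off=0): starts [78] → cuts [78]
  UxaVI (GCATATA, off=2): starts [39, 84, 97] → cuts [41, 86, 99]
  SqiI (CTGAACA, off=3): starts [1, 16, 24, 46, 53, 60, 104, 114] → cuts [4, 19, 27, 49, 56, 63, 107, 117]
  GruIII (GACGGAC, off=4): starts [32, 121] → cuts [36, 125]

Pooled cuts: [4, 19, 27, 36, 41, 49, 56, 63, 78, 86, 99, 107, 117, 125]

Fragments:
  [0,4): 4 bp
  [4,19): 15 bp
  [19,27): 8 bp
  [27,36): 9 bp
  [36,41): 5 bp
  [41,49): 8 bp
  [49,56): 7 bp
  [56,63): 7 bp
  [63,78): 15 bp
  [78,86): 8 bp
  [86,99): 13 bp
  [99,107): 8 bp
  [107,117): 10 bp
  [117,125): 8 bp
  [125,136): 11 bp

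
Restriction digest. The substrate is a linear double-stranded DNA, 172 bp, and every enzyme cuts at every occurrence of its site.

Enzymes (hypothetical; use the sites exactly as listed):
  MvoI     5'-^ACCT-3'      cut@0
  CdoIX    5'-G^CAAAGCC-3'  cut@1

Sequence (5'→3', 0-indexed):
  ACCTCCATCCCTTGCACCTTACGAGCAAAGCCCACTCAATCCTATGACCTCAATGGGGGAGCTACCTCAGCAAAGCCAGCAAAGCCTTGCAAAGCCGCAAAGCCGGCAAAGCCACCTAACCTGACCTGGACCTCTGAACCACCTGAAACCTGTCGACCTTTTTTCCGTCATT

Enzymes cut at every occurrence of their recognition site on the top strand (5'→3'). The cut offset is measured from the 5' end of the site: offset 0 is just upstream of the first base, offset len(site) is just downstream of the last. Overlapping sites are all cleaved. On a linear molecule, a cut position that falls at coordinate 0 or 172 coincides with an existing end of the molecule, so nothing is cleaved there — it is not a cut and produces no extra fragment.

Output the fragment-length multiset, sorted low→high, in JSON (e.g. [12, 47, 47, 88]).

Per-enzyme occurrences:
  MvoI (ACCT, off=0): starts [0, 15, 46, 63, 113, 118, 123, 129, 140, 147, 155] → cuts [15, 46, 63, 113, 118, 123, 129, 140, 147, 155] (position 0 is a terminus of the linear molecule — no cut)
  CdoIX (GCAAAGCC, off=1): starts [24, 69, 78, 88, 96, 105] → cuts [25, 70, 79, 89, 97, 106]

All cut coordinates (distinct, sorted): [15, 25, 46, 63, 70, 79, 89, 97, 106, 113, 118, 123, 129, 140, 147, 155]

Fragment lengths:
  [0,15): 15 bp
  [15,25): 10 bp
  [25,46): 21 bp
  [46,63): 17 bp
  [63,70): 7 bp
  [70,79): 9 bp
  [79,89): 10 bp
  [89,97): 8 bp
  [97,106): 9 bp
  [106,113): 7 bp
  [113,118): 5 bp
  [118,123): 5 bp
  [123,129): 6 bp
  [129,140): 11 bp
  [140,147): 7 bp
  [147,155): 8 bp
  [155,172): 17 bp

[5,5,6,7,7,7,8,8,9,9,10,10,11,15,17,17,21]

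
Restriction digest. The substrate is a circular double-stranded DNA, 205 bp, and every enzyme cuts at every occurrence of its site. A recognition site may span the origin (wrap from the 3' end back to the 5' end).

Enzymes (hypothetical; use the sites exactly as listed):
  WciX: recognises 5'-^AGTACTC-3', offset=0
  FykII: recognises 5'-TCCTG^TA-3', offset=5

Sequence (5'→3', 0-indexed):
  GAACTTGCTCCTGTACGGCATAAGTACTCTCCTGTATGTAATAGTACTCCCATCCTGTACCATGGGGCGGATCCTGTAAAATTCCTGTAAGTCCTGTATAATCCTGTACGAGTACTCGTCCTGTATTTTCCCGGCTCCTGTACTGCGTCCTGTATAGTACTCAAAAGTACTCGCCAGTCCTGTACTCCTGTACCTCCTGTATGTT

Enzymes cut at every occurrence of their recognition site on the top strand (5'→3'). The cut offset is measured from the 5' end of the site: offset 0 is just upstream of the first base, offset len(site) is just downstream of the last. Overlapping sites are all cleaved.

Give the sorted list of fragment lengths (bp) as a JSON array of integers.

Scan for sites:
  WciX (AGTACTC, off=0): starts [22, 42, 110, 155, 165] → cuts [22, 42, 110, 155, 165]
  FykII (TCCTGTA, off=5): starts [8, 29, 52, 71, 82, 91, 101, 118, 135, 147, 177, 185, 194] → cuts [13, 34, 57, 76, 87, 96, 106, 123, 140, 152, 182, 190, 199]

Pooled cuts: [13, 22, 34, 42, 57, 76, 87, 96, 106, 110, 123, 140, 152, 155, 165, 182, 190, 199]

Fragments:
  13→22: 9 bp
  22→34: 12 bp
  34→42: 8 bp
  42→57: 15 bp
  57→76: 19 bp
  76→87: 11 bp
  87→96: 9 bp
  96→106: 10 bp
  106→110: 4 bp
  110→123: 13 bp
  123→140: 17 bp
  140→152: 12 bp
  152→155: 3 bp
  155→165: 10 bp
  165→182: 17 bp
  182→190: 8 bp
  190→199: 9 bp
  199→13 (wrap): 205-199+13 = 19 bp

[3,4,8,8,9,9,9,10,10,11,12,12,13,15,17,17,19,19]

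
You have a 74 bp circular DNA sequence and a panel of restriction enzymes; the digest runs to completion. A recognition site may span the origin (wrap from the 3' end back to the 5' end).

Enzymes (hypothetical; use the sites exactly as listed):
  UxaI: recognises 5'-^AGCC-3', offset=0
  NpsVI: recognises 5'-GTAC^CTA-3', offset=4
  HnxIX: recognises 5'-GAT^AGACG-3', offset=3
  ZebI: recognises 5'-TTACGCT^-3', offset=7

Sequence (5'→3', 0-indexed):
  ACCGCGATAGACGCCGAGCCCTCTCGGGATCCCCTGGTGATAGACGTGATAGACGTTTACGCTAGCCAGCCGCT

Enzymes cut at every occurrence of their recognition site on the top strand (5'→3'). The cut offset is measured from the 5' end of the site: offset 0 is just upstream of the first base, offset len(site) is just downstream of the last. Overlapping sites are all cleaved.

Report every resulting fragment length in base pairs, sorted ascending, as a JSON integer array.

Per-enzyme occurrences:
  UxaI (AGCC, off=0): starts [16, 63, 67] → cuts [16, 63, 67]
  NpsVI (GTACCTA, off=4): no sites
  HnxIX (GATAGACG, off=3): starts [5, 38, 47] → cuts [8, 41, 50]
  ZebI (TTACGCT, off=7): starts [56] → cuts [63]

Pooled cuts: [8, 16, 41, 50, 63, 67]

Fragments:
  8→16: 8 bp
  16→41: 25 bp
  41→50: 9 bp
  50→63: 13 bp
  63→67: 4 bp
  67→8 (wrap): 74-67+8 = 15 bp

[4,8,9,13,15,25]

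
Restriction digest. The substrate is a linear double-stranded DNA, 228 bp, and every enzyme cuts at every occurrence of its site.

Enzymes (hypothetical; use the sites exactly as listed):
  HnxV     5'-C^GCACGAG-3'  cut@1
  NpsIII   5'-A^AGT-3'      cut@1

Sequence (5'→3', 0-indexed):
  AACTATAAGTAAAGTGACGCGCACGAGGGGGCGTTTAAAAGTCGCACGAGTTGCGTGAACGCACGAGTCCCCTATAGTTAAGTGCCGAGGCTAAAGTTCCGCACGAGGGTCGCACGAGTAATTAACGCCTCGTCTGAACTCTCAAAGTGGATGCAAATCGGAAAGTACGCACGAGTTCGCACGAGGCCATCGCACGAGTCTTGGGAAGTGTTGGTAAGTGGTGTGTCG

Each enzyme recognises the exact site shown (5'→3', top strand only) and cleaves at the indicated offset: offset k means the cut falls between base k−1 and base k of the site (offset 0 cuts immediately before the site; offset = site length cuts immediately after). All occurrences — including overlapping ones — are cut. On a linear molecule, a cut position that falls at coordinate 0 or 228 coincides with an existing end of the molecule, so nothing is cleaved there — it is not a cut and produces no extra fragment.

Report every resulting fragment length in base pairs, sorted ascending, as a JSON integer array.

Per-enzyme occurrences:
  HnxV CGCACGAG/1: at [19, 42, 59, 99, 110, 167, 177, 190] ⇒ [20, 43, 60, 100, 111, 168, 178, 191]
  NpsIII AAGT/1: at [6, 11, 38, 79, 93, 144, 162, 205, 215] ⇒ [7, 12, 39, 80, 94, 145, 163, 206, 216]

Pooled cuts: [7, 12, 20, 39, 43, 60, 80, 94, 100, 111, 145, 163, 168, 178, 191, 206, 216]

Fragments:
  [0,7): 7 bp
  [7,12): 5 bp
  [12,20): 8 bp
  [20,39): 19 bp
  [39,43): 4 bp
  [43,60): 17 bp
  [60,80): 20 bp
  [80,94): 14 bp
  [94,100): 6 bp
  [100,111): 11 bp
  [111,145): 34 bp
  [145,163): 18 bp
  [163,168): 5 bp
  [168,178): 10 bp
  [178,191): 13 bp
  [191,206): 15 bp
  [206,216): 10 bp
  [216,228): 12 bp

[4,5,5,6,7,8,10,10,11,12,13,14,15,17,18,19,20,34]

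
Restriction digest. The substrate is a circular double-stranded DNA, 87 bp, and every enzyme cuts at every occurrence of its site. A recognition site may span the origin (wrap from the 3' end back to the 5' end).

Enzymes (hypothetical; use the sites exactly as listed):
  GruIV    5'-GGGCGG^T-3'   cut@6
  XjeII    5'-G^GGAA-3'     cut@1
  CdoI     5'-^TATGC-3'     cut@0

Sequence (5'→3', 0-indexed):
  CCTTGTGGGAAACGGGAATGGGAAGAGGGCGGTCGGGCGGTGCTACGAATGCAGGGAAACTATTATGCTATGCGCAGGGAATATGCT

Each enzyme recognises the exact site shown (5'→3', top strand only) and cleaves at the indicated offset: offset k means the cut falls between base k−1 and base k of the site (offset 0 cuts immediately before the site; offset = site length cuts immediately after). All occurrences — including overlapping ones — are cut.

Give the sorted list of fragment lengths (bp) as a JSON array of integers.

[4,5,6,7,8,9,9,12,13,14]

Site scan:
  GruIV GGGCGGT/6: at [26, 34] ⇒ [32, 40]
  XjeII GGGAA/1: at [6, 13, 19, 53, 76] ⇒ [7, 14, 20, 54, 77]
  CdoI TATGC/0: at [63, 68, 81] ⇒ [63, 68, 81]

All cut coordinates (distinct, sorted): [7, 14, 20, 32, 40, 54, 63, 68, 77, 81]

Fragments:
  7→14: 7 bp
  14→20: 6 bp
  20→32: 12 bp
  32→40: 8 bp
  40→54: 14 bp
  54→63: 9 bp
  63→68: 5 bp
  68→77: 9 bp
  77→81: 4 bp
  81→7 (wrap): 87-81+7 = 13 bp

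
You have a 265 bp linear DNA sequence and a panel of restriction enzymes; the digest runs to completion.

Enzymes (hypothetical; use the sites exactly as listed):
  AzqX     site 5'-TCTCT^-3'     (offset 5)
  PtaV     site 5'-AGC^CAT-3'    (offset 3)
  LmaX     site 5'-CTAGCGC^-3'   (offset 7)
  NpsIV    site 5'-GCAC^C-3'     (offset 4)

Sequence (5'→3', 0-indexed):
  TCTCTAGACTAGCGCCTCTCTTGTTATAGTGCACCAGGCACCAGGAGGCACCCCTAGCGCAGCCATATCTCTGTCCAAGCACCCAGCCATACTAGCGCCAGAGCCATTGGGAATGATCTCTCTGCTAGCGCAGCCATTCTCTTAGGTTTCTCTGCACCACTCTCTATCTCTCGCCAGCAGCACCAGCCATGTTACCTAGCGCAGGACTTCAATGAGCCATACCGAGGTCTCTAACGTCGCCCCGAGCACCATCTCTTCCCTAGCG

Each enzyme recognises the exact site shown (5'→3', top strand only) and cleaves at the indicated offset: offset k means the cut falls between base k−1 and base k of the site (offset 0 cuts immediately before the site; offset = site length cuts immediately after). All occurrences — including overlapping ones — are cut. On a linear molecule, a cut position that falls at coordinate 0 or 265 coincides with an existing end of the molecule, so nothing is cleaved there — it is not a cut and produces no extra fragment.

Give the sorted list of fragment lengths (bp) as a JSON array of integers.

[2,3,3,4,4,5,5,6,6,6,7,7,8,8,8,9,9,9,10,10,10,11,11,12,13,15,15,15,17,17]

Site scan:
  AzqX (TCTCT, off=5): starts [0, 16, 67, 116, 118, 137, 148, 160, 166, 227, 251] → cuts [5, 21, 72, 121, 123, 142, 153, 165, 171, 232, 256]
  PtaV (AGCCAT, off=3): starts [60, 84, 101, 131, 184, 214] → cuts [63, 87, 104, 134, 187, 217]
  LmaX (CTAGCGC, off=7): starts [8, 53, 91, 124, 195] → cuts [15, 60, 98, 131, 202]
  NpsIV (GCACC, off=4): starts [30, 37, 47, 78, 153, 179, 245] → cuts [34, 41, 51, 82, 157, 183, 249]

All cut coordinates (distinct, sorted): [5, 15, 21, 34, 41, 51, 60, 63, 72, 82, 87, 98, 104, 121, 123, 131, 134, 142, 153, 157, 165, 171, 183, 187, 202, 217, 232, 249, 256]

Fragment lengths:
  [0,5): 5 bp
  [5,15): 10 bp
  [15,21): 6 bp
  [21,34): 13 bp
  [34,41): 7 bp
  [41,51): 10 bp
  [51,60): 9 bp
  [60,63): 3 bp
  [63,72): 9 bp
  [72,82): 10 bp
  [82,87): 5 bp
  [87,98): 11 bp
  [98,104): 6 bp
  [104,121): 17 bp
  [121,123): 2 bp
  [123,131): 8 bp
  [131,134): 3 bp
  [134,142): 8 bp
  [142,153): 11 bp
  [153,157): 4 bp
  [157,165): 8 bp
  [165,171): 6 bp
  [171,183): 12 bp
  [183,187): 4 bp
  [187,202): 15 bp
  [202,217): 15 bp
  [217,232): 15 bp
  [232,249): 17 bp
  [249,256): 7 bp
  [256,265): 9 bp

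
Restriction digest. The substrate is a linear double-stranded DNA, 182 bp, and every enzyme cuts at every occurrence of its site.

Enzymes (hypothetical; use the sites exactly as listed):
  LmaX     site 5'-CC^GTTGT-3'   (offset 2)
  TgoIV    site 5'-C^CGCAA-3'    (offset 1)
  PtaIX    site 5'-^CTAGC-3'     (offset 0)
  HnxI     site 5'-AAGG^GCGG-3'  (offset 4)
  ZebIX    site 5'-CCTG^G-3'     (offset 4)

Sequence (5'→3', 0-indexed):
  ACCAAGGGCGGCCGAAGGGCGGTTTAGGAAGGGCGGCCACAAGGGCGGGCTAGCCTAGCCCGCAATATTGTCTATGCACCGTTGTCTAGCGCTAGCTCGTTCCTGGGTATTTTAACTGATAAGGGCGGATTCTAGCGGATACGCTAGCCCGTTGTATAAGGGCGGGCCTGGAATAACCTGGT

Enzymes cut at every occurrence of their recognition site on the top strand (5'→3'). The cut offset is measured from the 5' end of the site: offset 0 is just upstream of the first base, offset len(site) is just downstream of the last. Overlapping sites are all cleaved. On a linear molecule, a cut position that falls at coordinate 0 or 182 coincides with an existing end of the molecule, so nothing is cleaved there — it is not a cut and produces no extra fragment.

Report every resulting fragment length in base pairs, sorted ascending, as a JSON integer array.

[2,5,5,5,6,6,7,7,7,9,10,11,11,12,12,14,14,19,20]

Per-enzyme occurrences:
  LmaX CCGTTGT/2: at [78, 148] ⇒ [80, 150]
  TgoIV CCGCAA/1: at [59] ⇒ [60]
  PtaIX CTAGC/0: at [49, 54, 85, 91, 131, 143] ⇒ [49, 54, 85, 91, 131, 143]
  HnxI AAGGGCGG/4: at [3, 14, 28, 40, 120, 157] ⇒ [7, 18, 32, 44, 124, 161]
  ZebIX CCTGG/4: at [101, 166, 176] ⇒ [105, 170, 180]

All cut coordinates (distinct, sorted): [7, 18, 32, 44, 49, 54, 60, 80, 85, 91, 105, 124, 131, 143, 150, 161, 170, 180]

Fragments:
  [0,7): 7 bp
  [7,18): 11 bp
  [18,32): 14 bp
  [32,44): 12 bp
  [44,49): 5 bp
  [49,54): 5 bp
  [54,60): 6 bp
  [60,80): 20 bp
  [80,85): 5 bp
  [85,91): 6 bp
  [91,105): 14 bp
  [105,124): 19 bp
  [124,131): 7 bp
  [131,143): 12 bp
  [143,150): 7 bp
  [150,161): 11 bp
  [161,170): 9 bp
  [170,180): 10 bp
  [180,182): 2 bp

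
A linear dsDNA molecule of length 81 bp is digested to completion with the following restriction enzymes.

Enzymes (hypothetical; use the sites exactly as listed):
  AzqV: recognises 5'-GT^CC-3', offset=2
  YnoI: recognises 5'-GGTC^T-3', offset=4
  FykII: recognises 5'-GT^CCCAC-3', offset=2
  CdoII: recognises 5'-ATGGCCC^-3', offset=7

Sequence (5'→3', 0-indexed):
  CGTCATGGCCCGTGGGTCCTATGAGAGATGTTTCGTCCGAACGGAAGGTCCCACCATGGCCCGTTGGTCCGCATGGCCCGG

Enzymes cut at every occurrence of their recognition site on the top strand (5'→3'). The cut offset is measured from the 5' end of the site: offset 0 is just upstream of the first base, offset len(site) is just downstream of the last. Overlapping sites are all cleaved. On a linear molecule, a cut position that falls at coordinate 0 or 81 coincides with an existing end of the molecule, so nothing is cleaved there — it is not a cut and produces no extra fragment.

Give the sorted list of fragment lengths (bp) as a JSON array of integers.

Site scan:
  AzqV GTCC/2: at [15, 34, 47, 66] ⇒ [17, 36, 49, 68]
  YnoI (GGTCT, off=4): no sites
  FykII GTCCCAC/2: at [47] ⇒ [49]
  CdoII ATGGCCC/7: at [4, 55, 72] ⇒ [11, 62, 79]

Pooled cuts: [11, 17, 36, 49, 62, 68, 79]

Fragments:
  [0,11): 11 bp
  [11,17): 6 bp
  [17,36): 19 bp
  [36,49): 13 bp
  [49,62): 13 bp
  [62,68): 6 bp
  [68,79): 11 bp
  [79,81): 2 bp

[2,6,6,11,11,13,13,19]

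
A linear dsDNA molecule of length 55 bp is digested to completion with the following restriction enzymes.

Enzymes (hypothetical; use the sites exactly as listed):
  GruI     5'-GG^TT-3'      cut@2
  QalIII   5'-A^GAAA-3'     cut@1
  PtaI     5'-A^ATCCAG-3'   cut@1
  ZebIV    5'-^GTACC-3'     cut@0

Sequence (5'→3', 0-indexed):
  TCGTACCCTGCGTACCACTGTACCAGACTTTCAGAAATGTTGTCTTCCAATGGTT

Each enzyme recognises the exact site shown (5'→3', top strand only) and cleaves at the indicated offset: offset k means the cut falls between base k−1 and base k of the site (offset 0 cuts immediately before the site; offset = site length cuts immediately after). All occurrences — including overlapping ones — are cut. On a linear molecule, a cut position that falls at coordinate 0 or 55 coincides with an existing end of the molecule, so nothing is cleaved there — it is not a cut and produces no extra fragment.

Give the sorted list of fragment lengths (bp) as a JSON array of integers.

Scan for sites:
  GruI (GGTT, off=2): starts [51] → cuts [53]
  QalIII (AGAAA, off=1): starts [32] → cuts [33]
  PtaI (AATCCAG, off=1): no sites
  ZebIV (GTACC, off=0): starts [2, 11, 19] → cuts [2, 11, 19]

All cut coordinates (distinct, sorted): [2, 11, 19, 33, 53]

Fragment lengths:
  [0,2): 2 bp
  [2,11): 9 bp
  [11,19): 8 bp
  [19,33): 14 bp
  [33,53): 20 bp
  [53,55): 2 bp

[2,2,8,9,14,20]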